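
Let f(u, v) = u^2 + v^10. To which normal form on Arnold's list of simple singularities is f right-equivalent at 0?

A9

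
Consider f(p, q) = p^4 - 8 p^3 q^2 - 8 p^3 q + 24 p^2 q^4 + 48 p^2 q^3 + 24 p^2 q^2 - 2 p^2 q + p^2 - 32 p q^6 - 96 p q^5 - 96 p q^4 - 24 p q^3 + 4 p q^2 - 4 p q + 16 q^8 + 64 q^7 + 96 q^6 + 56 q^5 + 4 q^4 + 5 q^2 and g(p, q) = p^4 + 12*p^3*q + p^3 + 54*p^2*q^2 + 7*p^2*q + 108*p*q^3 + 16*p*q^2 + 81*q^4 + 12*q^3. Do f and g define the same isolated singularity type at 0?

The Hessian of f at 0 has rank 2. Corank 0: nondegenerate Morse point, so A_1. The Hessian of g at 0 has rank 0. Corank 2; j^3 = (p + 2*q)^2*(p + 3*q) has shape L^2 M (L != M), so D-series; mu = 5 gives D_5. f is A_1 but g is D_5, hence not right-equivalent.

No.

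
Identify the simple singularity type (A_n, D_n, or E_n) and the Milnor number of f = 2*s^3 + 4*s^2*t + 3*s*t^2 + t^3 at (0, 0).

The Hessian of f at 0 is [[0, 0], [0, 0]] with rank 0, so corank 2. A Groebner basis of the Jacobian ideal J(f) in C{s,t} is {t^3, s^2 - 3*t^2/2, s*t + 3*t^2/2}; counting standard monomials gives mu = 4. Corank 2; j^3 = (s + t)*(2*s^2 + 2*s*t + t^2) splits into three distinct lines over C (the quadratic factor has nonzero discriminant), so D_4.

Type D_4, Milnor number mu = 4.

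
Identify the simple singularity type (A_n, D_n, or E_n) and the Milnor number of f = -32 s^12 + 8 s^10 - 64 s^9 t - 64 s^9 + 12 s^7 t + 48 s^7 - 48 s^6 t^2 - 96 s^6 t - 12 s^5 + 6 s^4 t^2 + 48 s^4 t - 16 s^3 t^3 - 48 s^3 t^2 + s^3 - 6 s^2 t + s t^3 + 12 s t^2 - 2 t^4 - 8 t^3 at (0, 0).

Type E7, Milnor number mu = 7.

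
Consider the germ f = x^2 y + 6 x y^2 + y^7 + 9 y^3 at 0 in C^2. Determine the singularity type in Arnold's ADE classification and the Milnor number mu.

The Hessian of f at 0 is [[0, 0], [0, 0]] with rank 0, so corank 2. A Groebner basis of the Jacobian ideal J(f) in C{x,y} is {x^2/7 + y^6 - 9*y^2/7, x^3 + 27*y^3, x*y + 3*y^2}; counting standard monomials gives mu = 8. Corank 2; j^3 = y*(x + 3*y)^2 has shape L^2 M (L != M), so D-series; mu = 8 gives D_8.

Type D8, Milnor number mu = 8.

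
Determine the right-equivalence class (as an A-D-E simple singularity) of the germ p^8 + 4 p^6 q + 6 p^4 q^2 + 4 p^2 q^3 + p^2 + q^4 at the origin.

A3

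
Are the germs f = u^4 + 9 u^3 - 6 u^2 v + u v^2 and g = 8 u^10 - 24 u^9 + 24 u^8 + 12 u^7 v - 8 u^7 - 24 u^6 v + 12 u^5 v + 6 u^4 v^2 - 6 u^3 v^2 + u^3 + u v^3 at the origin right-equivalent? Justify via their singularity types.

No.

The Hessian of f at 0 has rank 0. Corank 2; j^3 = u*(3*u - v)^2 has shape L^2 M (L != M), so D-series; mu = 5 gives D_5. The Hessian of g at 0 has rank 0. Corank 2; j^3 = u^3 is a perfect cube, so E-series; the 4-jet and mu = 7 give E_7. f is D_5 but g is E_7, hence not right-equivalent.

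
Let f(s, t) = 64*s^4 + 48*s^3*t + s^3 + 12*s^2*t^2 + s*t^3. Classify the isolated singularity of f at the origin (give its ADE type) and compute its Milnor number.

Type E_7, Milnor number mu = 7.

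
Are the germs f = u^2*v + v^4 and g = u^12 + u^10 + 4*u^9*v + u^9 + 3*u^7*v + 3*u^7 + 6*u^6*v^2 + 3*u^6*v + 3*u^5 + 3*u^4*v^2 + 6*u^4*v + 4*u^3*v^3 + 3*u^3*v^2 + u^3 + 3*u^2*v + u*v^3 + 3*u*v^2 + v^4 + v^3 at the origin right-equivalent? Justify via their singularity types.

The Hessian of f at 0 is [[0, 0], [0, 0]] with rank 0, so corank 2. A Groebner basis of the Jacobian ideal J(f) in C{u,v} is {u^3, u^2/4 + v^3, u*v}; counting standard monomials gives mu = 5. Corank 2; j^3 = u^2*v has shape L^2 M (L != M), so D-series; mu = 5 gives D_5. The Hessian of g at 0 is [[0, 0], [0, 0]] with rank 0, so corank 2. A Groebner basis of the Jacobian ideal J(g) in C{u,v} is {u^3 + 3*u^2*v + 6*u^2 + 12*u*v + 6*v^2, -3*u^2 + u*v^2 - 6*u*v - 3*v^2, 3*u^2 + 6*u*v + v^3 + 3*v^2}; counting standard monomials gives mu = 7. Corank 2; j^3 = (u + v)^3 is a perfect cube, so E-series; the 4-jet and mu = 7 give E_7. f is D_5 but g is E_7, hence not right-equivalent.

No.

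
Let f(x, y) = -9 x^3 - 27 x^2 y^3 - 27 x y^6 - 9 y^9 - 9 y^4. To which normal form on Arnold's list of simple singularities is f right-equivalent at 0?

The Hessian of f at 0 has rank 0. Corank 2; j^3 = -9*x^3 is a perfect cube, so E-series; the 4-jet and mu = 6 give E_6.

E_{6}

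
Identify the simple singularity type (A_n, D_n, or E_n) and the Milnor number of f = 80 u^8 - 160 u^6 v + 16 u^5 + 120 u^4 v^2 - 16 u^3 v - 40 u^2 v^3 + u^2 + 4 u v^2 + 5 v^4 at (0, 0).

Type A3, Milnor number mu = 3.

The Hessian of f at 0 is [[2, 0], [0, 0]] with rank 1, so corank 1. A Groebner basis of the Jacobian ideal J(f) in C{u,v} is {u^2, u*v, u/2 + v^2}; counting standard monomials gives mu = 3. Corank 1: A-series; mu = 3 gives A_3.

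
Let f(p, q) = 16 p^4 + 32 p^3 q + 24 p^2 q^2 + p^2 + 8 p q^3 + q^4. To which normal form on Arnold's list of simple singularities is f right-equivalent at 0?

A3

The Hessian of f at 0 is [[2, 0], [0, 0]] with rank 1, so corank 1. A Groebner basis of the Jacobian ideal J(f) in C{p,q} is {q^3, p}; counting standard monomials gives mu = 3. Corank 1: A-series; mu = 3 gives A_3.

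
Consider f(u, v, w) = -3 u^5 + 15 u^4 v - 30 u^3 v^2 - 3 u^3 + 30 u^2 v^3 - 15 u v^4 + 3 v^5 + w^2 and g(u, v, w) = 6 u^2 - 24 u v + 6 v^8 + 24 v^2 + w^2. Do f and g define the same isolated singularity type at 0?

No.

The Hessian of f at 0 has rank 1. Corank 2; j^3 = -3*u^3 is a perfect cube, so E-series; the 5-jet and mu = 8 give E_8. The Hessian of g at 0 has rank 2. Corank 1: A-series; mu = 7 gives A_7. f is E_8 but g is A_7, hence not right-equivalent.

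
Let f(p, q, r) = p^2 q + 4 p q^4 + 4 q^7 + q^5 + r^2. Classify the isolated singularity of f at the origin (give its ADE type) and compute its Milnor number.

Type D_6, Milnor number mu = 6.

The Hessian of f at 0 has rank 1. Corank 2; j^3 = p^2*q has shape L^2 M (L != M), so D-series; mu = 6 gives D_6.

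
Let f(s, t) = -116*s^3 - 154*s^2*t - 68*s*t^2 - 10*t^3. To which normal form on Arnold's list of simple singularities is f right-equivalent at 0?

D_4

The Hessian of f at 0 is [[0, 0], [0, 0]] with rank 0, so corank 2. A Groebner basis of the Jacobian ideal J(f) in C{s,t} is {t^3, s^2 - t^2/13, s*t + 4*t^2/13}; counting standard monomials gives mu = 4. Corank 2; j^3 = -2*(2*s + t)*(29*s^2 + 24*s*t + 5*t^2) splits into three distinct lines over C (the quadratic factor has nonzero discriminant), so D_4.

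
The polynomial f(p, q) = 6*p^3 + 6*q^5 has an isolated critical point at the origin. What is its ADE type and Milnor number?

The Hessian of f at 0 has rank 0. Corank 2; j^3 = 6*p^3 is a perfect cube, so E-series; the 5-jet and mu = 8 give E_8.

Type E_{8}, Milnor number mu = 8.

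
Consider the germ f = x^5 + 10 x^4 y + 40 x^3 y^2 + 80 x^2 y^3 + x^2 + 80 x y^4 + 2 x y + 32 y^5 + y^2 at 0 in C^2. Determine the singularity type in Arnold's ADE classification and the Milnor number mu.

Type A4, Milnor number mu = 4.

The Hessian of f at 0 has rank 1. Corank 1: A-series; mu = 4 gives A_4.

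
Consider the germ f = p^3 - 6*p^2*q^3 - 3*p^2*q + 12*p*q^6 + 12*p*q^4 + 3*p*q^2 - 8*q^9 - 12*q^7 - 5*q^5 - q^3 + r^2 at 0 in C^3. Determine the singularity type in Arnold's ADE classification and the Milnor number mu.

Type E_8, Milnor number mu = 8.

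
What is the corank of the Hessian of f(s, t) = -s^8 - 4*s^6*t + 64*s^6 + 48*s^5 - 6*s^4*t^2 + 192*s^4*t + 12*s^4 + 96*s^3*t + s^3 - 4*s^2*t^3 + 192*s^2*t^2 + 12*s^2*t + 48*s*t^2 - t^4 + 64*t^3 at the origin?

2

Hessian at 0 has rank 0.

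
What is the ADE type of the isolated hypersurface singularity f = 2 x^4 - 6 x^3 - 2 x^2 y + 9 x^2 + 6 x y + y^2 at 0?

A_{3}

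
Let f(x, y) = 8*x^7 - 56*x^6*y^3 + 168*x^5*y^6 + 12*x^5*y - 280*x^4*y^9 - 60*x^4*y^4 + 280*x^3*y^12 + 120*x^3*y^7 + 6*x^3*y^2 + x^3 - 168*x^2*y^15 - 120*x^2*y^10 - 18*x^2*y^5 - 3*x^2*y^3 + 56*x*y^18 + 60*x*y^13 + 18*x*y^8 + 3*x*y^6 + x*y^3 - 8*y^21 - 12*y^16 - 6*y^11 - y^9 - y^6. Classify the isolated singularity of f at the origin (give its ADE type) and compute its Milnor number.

Type E_{7}, Milnor number mu = 7.

The Hessian of f at 0 is [[0, 0], [0, 0]] with rank 0, so corank 2. A Groebner basis of the Jacobian ideal J(f) in C{x,y} is {x^3, x*y^2, 3*x^2 + y^3}; counting standard monomials gives mu = 7. Corank 2; j^3 = x^3 is a perfect cube, so E-series; the 4-jet and mu = 7 give E_7.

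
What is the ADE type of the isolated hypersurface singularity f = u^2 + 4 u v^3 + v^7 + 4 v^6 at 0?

A_{6}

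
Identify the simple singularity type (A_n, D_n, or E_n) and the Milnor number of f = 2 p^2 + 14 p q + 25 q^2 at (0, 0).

Type A_{1}, Milnor number mu = 1.

The Hessian of f at 0 has rank 2. Corank 0: nondegenerate Morse point, so A_1.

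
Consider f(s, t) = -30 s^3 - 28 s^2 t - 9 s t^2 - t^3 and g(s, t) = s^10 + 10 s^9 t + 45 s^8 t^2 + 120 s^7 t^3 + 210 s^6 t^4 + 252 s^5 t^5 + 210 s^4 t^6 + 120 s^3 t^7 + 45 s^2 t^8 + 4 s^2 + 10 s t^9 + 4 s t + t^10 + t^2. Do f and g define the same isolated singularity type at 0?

The Hessian of f at 0 has rank 0. Corank 2; j^3 = -(3*s + t)*(10*s^2 + 6*s*t + t^2) splits into three distinct lines over C (the quadratic factor has nonzero discriminant), so D_4. The Hessian of g at 0 has rank 1. Corank 1: A-series; mu = 9 gives A_9. f is D_4 but g is A_9, hence not right-equivalent.

No.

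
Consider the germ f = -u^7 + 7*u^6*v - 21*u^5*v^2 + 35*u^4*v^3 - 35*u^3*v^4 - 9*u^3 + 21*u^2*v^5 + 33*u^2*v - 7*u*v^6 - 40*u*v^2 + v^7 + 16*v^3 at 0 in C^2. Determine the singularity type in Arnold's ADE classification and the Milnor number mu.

Type D_8, Milnor number mu = 8.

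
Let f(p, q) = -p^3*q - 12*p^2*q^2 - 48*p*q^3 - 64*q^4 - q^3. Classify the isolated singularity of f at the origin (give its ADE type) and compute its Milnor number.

Type E_{7}, Milnor number mu = 7.

The Hessian of f at 0 has rank 0. Corank 2; j^3 = -q^3 is a perfect cube, so E-series; the 4-jet and mu = 7 give E_7.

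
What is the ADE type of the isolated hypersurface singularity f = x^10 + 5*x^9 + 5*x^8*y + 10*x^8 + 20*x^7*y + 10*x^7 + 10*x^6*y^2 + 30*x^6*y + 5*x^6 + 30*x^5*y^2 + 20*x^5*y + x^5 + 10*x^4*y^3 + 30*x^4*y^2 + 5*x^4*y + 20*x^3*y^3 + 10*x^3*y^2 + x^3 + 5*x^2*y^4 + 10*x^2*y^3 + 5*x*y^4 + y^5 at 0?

E8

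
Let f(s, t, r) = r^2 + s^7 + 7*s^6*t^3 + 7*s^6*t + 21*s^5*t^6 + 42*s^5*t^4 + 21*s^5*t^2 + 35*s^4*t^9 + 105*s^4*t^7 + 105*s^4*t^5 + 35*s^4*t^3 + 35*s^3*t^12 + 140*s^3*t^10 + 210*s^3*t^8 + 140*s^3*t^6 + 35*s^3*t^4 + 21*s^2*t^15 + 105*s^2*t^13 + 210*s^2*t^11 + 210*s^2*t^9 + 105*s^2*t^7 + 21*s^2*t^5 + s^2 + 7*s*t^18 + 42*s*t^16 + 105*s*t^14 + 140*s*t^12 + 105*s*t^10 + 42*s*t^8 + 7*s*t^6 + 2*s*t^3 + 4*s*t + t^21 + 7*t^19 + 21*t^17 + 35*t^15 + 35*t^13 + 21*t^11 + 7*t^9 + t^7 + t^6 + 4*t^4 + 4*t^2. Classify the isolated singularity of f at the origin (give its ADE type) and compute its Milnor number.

Type A6, Milnor number mu = 6.

The Hessian of f at 0 is [[2, 4, 0], [4, 8, 0], [0, 0, 2]] with rank 2, so corank 1. A Groebner basis of the Jacobian ideal J(f) in C{s,t,r} is {s + t^3 + 2*t, s^2 + 4*s*t + 4*t^2, r}; counting standard monomials gives mu = 6. Corank 1: A-series; mu = 6 gives A_6.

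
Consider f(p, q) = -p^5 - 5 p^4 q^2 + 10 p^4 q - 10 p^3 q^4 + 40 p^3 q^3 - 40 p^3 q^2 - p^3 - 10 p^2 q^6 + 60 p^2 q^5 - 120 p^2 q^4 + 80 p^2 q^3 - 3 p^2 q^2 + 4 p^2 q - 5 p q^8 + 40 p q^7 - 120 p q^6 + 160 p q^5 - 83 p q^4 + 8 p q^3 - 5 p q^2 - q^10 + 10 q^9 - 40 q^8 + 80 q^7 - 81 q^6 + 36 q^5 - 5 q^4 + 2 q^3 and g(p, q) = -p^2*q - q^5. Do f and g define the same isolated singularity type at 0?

The Hessian of f at 0 has rank 0. Corank 2; j^3 = -(p - 2*q)*(p - q)^2 has shape L^2 M (L != M), so D-series; mu = 6 gives D_6. The Hessian of g at 0 has rank 0. Corank 2; j^3 = -p^2*q has shape L^2 M (L != M), so D-series; mu = 6 gives D_6. Both have type D_6, hence right-equivalent.

Yes.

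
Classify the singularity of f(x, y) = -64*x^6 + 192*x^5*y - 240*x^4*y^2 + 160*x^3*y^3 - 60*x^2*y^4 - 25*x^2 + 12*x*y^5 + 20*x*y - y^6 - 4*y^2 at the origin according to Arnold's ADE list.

The Hessian of f at 0 is [[-50, 20], [20, -8]] with rank 1, so corank 1. A Groebner basis of the Jacobian ideal J(f) in C{x,y} is {y^5, x - 2*y/5}; counting standard monomials gives mu = 5. Corank 1: A-series; mu = 5 gives A_5.

A_5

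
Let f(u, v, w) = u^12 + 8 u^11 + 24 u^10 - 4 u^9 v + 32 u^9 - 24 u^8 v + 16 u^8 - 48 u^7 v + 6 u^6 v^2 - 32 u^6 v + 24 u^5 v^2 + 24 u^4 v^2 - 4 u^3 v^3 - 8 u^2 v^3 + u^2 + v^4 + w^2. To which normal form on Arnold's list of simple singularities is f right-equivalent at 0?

A_3

The Hessian of f at 0 is [[2, 0, 0], [0, 0, 0], [0, 0, 2]] with rank 2, so corank 1. A Groebner basis of the Jacobian ideal J(f) in C{u,v,w} is {v^3, u, w}; counting standard monomials gives mu = 3. Corank 1: A-series; mu = 3 gives A_3.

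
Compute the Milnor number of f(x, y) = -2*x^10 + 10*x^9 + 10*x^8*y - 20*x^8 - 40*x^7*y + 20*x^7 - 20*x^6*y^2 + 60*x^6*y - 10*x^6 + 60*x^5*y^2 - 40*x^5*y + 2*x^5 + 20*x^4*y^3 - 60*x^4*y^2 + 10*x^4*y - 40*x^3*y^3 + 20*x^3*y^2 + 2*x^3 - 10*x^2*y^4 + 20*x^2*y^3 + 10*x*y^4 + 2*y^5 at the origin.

8

The Hessian of f at 0 is [[0, 0], [0, 0]] with rank 0, so corank 2. A Groebner basis of the Jacobian ideal J(f) in C{x,y} is {y^5, x*y^3 + y^4/4, x^2}; counting standard monomials gives mu = 8. Corank 2; j^3 = 2*x^3 is a perfect cube, so E-series; the 5-jet and mu = 8 give E_8.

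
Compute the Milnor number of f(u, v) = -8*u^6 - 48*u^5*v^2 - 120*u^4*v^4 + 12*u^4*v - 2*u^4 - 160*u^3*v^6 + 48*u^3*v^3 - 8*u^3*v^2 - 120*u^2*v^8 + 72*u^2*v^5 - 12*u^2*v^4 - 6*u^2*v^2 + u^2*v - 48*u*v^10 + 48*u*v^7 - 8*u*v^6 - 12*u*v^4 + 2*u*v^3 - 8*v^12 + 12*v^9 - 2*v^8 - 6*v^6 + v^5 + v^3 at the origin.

4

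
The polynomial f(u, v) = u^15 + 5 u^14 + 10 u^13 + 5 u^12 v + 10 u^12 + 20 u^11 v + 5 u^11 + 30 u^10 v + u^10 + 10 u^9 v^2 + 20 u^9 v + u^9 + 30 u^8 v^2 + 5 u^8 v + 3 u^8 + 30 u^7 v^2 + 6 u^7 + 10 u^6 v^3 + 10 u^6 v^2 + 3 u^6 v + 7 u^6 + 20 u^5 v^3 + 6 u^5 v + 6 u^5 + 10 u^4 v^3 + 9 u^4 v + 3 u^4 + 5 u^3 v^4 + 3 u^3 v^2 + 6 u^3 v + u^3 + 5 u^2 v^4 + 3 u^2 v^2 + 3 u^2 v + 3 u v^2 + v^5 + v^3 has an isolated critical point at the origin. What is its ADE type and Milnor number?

Type E8, Milnor number mu = 8.

The Hessian of f at 0 is [[0, 0], [0, 0]] with rank 0, so corank 2. A Groebner basis of the Jacobian ideal J(f) in C{u,v} is {u^2/2 + u*v^3 + u*v^2 + u*v + v^3 + v^2/2, v^4, u^3 + 3*u^2 + 3*u*v^2 + 6*u*v + 4*v^3 + 3*v^2, u^2*v - u^2 - 2*u*v - v^3 - v^2}; counting standard monomials gives mu = 8. Corank 2; j^3 = (u + v)^3 is a perfect cube, so E-series; the 5-jet and mu = 8 give E_8.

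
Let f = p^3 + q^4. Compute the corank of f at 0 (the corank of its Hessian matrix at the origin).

2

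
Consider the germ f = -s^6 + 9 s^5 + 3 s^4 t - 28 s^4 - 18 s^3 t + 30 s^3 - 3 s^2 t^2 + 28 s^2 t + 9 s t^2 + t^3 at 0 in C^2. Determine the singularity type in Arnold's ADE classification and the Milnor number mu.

The Hessian of f at 0 is [[0, 0], [0, 0]] with rank 0, so corank 2. A Groebner basis of the Jacobian ideal J(f) in C{s,t} is {t^3, s^2 - 3*t^2/26, s*t + 9*t^2/26}; counting standard monomials gives mu = 4. Corank 2; j^3 = (3*s + t)*(10*s^2 + 6*s*t + t^2) splits into three distinct lines over C (the quadratic factor has nonzero discriminant), so D_4.

Type D_{4}, Milnor number mu = 4.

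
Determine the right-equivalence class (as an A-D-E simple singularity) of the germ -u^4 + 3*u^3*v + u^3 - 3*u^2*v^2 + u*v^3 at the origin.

The Hessian of f at 0 has rank 0. Corank 2; j^3 = u^3 is a perfect cube, so E-series; the 4-jet and mu = 7 give E_7.

E_7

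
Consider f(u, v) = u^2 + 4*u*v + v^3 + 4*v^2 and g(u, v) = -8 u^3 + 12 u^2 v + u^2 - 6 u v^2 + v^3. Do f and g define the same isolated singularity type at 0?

Yes.

The Hessian of f at 0 is [[2, 4], [4, 8]] with rank 1, so corank 1. A Groebner basis of the Jacobian ideal J(f) in C{u,v} is {v^2, u + 2*v}; counting standard monomials gives mu = 2. Corank 1: A-series; mu = 2 gives A_2. The Hessian of g at 0 is [[2, 0], [0, 0]] with rank 1, so corank 1. A Groebner basis of the Jacobian ideal J(g) in C{u,v} is {v^2, u}; counting standard monomials gives mu = 2. Corank 1: A-series; mu = 2 gives A_2. Both have type A_2, hence right-equivalent.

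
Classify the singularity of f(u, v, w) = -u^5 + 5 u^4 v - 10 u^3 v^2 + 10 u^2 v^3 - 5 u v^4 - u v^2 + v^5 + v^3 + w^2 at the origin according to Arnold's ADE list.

The Hessian of f at 0 has rank 1. Corank 2; j^3 = -v^2*(u - v) has shape L^2 M (L != M), so D-series; mu = 6 gives D_6.

D_{6}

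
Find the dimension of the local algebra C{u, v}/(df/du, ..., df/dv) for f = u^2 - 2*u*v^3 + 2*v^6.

The Hessian of f at 0 has rank 1. Corank 1: A-series; mu = 5 gives A_5.

5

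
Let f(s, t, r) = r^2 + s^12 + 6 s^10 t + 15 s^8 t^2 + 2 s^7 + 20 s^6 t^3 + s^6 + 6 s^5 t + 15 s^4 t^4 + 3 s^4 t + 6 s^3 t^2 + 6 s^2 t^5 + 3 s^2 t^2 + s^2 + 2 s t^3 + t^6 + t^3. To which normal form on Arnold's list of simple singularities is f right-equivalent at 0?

A2

The Hessian of f at 0 has rank 2. Corank 1: A-series; mu = 2 gives A_2.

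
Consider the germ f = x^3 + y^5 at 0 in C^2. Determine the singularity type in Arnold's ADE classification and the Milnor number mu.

Type E8, Milnor number mu = 8.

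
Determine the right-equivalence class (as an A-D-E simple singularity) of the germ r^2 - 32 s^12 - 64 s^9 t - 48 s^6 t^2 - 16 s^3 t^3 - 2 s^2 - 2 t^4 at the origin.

The Hessian of f at 0 has rank 2. Corank 1: A-series; mu = 3 gives A_3.

A_3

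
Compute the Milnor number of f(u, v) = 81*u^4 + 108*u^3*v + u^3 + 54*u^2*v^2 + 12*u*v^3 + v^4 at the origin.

The Hessian of f at 0 is [[0, 0], [0, 0]] with rank 0, so corank 2. A Groebner basis of the Jacobian ideal J(f) in C{u,v} is {v^4, u*v^2 + v^3/9, u^2}; counting standard monomials gives mu = 6. Corank 2; j^3 = u^3 is a perfect cube, so E-series; the 4-jet and mu = 6 give E_6.

6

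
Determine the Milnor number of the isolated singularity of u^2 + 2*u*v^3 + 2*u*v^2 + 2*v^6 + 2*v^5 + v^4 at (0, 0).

The Hessian of f at 0 has rank 1. Corank 1: A-series; mu = 5 gives A_5.

5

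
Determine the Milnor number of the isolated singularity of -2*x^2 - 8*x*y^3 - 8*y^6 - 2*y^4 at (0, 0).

The Hessian of f at 0 has rank 1. Corank 1: A-series; mu = 3 gives A_3.

3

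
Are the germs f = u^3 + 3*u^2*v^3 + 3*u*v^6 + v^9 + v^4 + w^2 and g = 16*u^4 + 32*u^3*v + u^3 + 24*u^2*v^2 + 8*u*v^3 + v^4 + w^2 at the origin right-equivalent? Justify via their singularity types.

The Hessian of f at 0 has rank 1. Corank 2; j^3 = u^3 is a perfect cube, so E-series; the 4-jet and mu = 6 give E_6. The Hessian of g at 0 has rank 1. Corank 2; j^3 = u^3 is a perfect cube, so E-series; the 4-jet and mu = 6 give E_6. Both have type E_6, hence right-equivalent.

Yes.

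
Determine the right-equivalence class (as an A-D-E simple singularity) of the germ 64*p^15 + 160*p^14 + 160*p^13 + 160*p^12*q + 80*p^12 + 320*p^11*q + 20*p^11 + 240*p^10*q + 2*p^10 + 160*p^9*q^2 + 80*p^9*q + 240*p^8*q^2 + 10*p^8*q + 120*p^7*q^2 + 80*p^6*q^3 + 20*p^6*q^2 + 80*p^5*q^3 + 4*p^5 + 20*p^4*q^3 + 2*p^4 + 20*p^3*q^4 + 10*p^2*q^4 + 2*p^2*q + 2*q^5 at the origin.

The Hessian of f at 0 has rank 0. Corank 2; j^3 = 2*p^2*q has shape L^2 M (L != M), so D-series; mu = 6 gives D_6.

D_{6}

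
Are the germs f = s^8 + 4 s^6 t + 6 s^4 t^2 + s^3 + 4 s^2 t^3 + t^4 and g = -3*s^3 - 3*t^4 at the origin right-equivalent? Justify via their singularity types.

The Hessian of f at 0 has rank 0. Corank 2; j^3 = s^3 is a perfect cube, so E-series; the 4-jet and mu = 6 give E_6. The Hessian of g at 0 has rank 0. Corank 2; j^3 = -3*s^3 is a perfect cube, so E-series; the 4-jet and mu = 6 give E_6. Both have type E_6, hence right-equivalent.

Yes.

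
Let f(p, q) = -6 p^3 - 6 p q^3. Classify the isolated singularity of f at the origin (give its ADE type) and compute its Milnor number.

Type E_{7}, Milnor number mu = 7.

The Hessian of f at 0 has rank 0. Corank 2; j^3 = -6*p^3 is a perfect cube, so E-series; the 4-jet and mu = 7 give E_7.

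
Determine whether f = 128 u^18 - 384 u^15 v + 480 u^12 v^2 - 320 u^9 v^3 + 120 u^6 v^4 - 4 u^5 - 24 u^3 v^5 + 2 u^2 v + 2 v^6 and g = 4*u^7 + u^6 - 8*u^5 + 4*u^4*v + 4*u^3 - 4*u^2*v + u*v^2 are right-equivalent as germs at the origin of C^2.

The Hessian of f at 0 is [[0, 0], [0, 0]] with rank 0, so corank 2. A Groebner basis of the Jacobian ideal J(f) in C{u,v} is {u^2/6 + v^5, u^3, u*v}; counting standard monomials gives mu = 7. Corank 2; j^3 = 2*u^2*v has shape L^2 M (L != M), so D-series; mu = 7 gives D_7. The Hessian of g at 0 is [[0, 0], [0, 0]] with rank 0, so corank 2. A Groebner basis of the Jacobian ideal J(g) in C{u,v} is {-16*u^2 + 8*u*v + v^4, u^3 + 2*u^2 - 2*u*v - v^3/8 + v^2/2, u^2*v + 8*u^2/3 - 8*u*v/3 - v^3/4 + 2*v^2/3, 8*u^2/3 + u*v^2 - 8*u*v/3 - v^3/2 + 2*v^2/3}; counting standard monomials gives mu = 7. Corank 2; j^3 = u*(2*u - v)^2 has shape L^2 M (L != M), so D-series; mu = 7 gives D_7. Both have type D_7, hence right-equivalent.

Yes.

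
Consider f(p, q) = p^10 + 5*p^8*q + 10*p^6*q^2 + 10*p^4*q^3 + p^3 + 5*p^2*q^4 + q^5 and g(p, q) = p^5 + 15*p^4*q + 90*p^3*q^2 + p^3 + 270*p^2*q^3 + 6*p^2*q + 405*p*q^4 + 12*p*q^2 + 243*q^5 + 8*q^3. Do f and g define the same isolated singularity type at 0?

Yes.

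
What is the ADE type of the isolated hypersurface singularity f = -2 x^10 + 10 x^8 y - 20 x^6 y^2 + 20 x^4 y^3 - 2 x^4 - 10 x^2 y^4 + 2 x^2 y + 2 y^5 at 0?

The Hessian of f at 0 is [[0, 0], [0, 0]] with rank 0, so corank 2. A Groebner basis of the Jacobian ideal J(f) in C{x,y} is {x^2/5 + y^4, x^3, x*y}; counting standard monomials gives mu = 6. Corank 2; j^3 = 2*x^2*y has shape L^2 M (L != M), so D-series; mu = 6 gives D_6.

D6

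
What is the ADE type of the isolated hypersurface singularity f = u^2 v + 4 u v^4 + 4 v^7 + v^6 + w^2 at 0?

The Hessian of f at 0 has rank 1. Corank 2; j^3 = u^2*v has shape L^2 M (L != M), so D-series; mu = 7 gives D_7.

D_7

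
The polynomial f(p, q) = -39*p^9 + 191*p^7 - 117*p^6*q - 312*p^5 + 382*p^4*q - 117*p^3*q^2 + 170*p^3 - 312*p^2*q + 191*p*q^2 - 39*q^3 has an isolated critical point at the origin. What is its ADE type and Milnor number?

Type D_{4}, Milnor number mu = 4.

The Hessian of f at 0 has rank 0. Corank 2; j^3 = (5*p - 3*q)*(34*p^2 - 42*p*q + 13*q^2) splits into three distinct lines over C (the quadratic factor has nonzero discriminant), so D_4.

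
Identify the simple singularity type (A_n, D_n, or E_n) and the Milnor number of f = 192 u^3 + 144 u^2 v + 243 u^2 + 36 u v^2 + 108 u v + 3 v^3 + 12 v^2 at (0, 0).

The Hessian of f at 0 has rank 1. Corank 1: A-series; mu = 2 gives A_2.

Type A_2, Milnor number mu = 2.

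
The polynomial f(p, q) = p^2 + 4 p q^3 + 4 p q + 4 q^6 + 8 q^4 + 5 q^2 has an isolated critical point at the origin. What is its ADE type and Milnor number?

Type A1, Milnor number mu = 1.

The Hessian of f at 0 has rank 2. Corank 0: nondegenerate Morse point, so A_1.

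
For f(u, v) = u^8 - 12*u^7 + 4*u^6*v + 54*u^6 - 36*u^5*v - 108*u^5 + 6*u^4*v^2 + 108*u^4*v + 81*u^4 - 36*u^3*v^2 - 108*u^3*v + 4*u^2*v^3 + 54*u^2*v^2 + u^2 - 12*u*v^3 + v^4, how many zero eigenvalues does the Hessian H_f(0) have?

1

The Hessian at 0 is [[2, 0], [0, 0]] of rank 1; hence corank 1.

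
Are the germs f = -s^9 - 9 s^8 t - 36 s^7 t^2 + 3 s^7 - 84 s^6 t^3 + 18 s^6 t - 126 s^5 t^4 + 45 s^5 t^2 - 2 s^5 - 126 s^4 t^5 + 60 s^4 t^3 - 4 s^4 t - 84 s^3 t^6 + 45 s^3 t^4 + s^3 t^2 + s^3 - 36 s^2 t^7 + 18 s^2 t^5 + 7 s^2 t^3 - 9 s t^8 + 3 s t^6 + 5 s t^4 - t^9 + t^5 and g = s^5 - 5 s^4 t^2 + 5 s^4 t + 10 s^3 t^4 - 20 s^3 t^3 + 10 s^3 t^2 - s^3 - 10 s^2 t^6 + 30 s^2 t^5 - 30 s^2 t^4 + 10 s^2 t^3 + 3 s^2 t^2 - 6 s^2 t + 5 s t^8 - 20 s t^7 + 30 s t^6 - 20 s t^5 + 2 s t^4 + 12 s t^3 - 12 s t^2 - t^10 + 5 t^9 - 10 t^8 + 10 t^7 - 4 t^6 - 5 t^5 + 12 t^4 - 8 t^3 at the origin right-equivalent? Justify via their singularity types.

Yes.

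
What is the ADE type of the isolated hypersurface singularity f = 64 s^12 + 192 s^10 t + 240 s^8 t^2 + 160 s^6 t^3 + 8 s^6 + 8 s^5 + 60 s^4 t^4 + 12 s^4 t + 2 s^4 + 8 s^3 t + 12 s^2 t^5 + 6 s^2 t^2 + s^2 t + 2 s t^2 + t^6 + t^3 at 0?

D_7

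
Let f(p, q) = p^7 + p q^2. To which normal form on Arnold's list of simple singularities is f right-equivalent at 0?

D8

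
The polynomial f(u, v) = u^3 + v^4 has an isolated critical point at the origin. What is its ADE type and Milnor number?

The Hessian of f at 0 has rank 0. Corank 2; j^3 = u^3 is a perfect cube, so E-series; the 4-jet and mu = 6 give E_6.

Type E6, Milnor number mu = 6.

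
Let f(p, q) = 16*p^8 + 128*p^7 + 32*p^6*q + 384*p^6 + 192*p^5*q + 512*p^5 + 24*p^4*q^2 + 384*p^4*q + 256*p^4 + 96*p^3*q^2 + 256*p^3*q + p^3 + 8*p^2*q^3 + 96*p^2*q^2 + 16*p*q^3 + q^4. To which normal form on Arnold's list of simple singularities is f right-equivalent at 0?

E_{6}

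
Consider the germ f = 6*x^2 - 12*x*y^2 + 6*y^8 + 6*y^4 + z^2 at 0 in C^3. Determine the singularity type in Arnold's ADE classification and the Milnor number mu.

Type A_7, Milnor number mu = 7.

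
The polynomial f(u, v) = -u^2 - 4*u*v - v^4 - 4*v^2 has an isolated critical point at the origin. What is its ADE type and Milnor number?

Type A_3, Milnor number mu = 3.

The Hessian of f at 0 is [[-2, -4], [-4, -8]] with rank 1, so corank 1. A Groebner basis of the Jacobian ideal J(f) in C{u,v} is {v^3, u + 2*v}; counting standard monomials gives mu = 3. Corank 1: A-series; mu = 3 gives A_3.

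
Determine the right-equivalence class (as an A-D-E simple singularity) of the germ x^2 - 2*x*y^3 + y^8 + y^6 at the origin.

A_{7}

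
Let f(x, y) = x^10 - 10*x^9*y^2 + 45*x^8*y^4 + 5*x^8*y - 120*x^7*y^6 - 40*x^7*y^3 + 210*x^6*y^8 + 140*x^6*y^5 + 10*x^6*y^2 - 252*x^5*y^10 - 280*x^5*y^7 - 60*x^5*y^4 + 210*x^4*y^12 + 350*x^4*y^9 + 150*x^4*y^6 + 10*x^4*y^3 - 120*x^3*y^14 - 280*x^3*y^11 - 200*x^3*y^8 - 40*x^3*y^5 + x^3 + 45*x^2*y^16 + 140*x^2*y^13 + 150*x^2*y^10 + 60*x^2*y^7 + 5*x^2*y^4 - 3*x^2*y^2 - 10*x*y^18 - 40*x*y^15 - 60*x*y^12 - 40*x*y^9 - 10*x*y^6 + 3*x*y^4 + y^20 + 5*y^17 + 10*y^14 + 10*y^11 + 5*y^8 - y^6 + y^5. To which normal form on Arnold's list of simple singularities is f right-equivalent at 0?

E8

The Hessian of f at 0 has rank 0. Corank 2; j^3 = x^3 is a perfect cube, so E-series; the 5-jet and mu = 8 give E_8.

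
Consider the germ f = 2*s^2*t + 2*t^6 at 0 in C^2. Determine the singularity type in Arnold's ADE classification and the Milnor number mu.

Type D_7, Milnor number mu = 7.

The Hessian of f at 0 has rank 0. Corank 2; j^3 = 2*s^2*t has shape L^2 M (L != M), so D-series; mu = 7 gives D_7.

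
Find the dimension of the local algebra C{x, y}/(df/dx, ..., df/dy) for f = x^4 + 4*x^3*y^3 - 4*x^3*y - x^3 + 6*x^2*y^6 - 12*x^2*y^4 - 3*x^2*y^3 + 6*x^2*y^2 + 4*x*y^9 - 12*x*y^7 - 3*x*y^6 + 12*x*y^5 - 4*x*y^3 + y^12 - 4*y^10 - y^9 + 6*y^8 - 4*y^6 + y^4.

The Hessian of f at 0 has rank 0. Corank 2; j^3 = -x^3 is a perfect cube, so E-series; the 4-jet and mu = 6 give E_6.

6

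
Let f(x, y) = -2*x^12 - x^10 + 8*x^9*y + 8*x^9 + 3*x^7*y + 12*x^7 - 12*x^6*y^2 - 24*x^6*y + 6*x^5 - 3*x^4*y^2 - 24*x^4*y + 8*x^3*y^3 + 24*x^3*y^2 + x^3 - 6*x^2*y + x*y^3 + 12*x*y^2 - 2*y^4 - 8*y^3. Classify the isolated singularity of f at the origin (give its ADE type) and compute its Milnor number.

The Hessian of f at 0 has rank 0. Corank 2; j^3 = (x - 2*y)^3 is a perfect cube, so E-series; the 4-jet and mu = 7 give E_7.

Type E_{7}, Milnor number mu = 7.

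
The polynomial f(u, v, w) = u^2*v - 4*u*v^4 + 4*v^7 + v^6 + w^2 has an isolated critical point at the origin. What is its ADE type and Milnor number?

Type D7, Milnor number mu = 7.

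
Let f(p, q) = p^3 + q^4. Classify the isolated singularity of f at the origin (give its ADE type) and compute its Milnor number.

The Hessian of f at 0 has rank 0. Corank 2; j^3 = p^3 is a perfect cube, so E-series; the 4-jet and mu = 6 give E_6.

Type E_{6}, Milnor number mu = 6.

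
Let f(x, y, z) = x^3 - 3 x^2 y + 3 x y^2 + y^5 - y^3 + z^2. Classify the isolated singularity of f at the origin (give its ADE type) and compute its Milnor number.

The Hessian of f at 0 has rank 1. Corank 2; j^3 = (x - y)^3 is a perfect cube, so E-series; the 5-jet and mu = 8 give E_8.

Type E_{8}, Milnor number mu = 8.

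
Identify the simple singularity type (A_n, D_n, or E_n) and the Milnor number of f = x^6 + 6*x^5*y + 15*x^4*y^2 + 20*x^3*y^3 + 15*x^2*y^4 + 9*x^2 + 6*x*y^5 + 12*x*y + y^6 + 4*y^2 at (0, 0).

The Hessian of f at 0 has rank 1. Corank 1: A-series; mu = 5 gives A_5.

Type A_{5}, Milnor number mu = 5.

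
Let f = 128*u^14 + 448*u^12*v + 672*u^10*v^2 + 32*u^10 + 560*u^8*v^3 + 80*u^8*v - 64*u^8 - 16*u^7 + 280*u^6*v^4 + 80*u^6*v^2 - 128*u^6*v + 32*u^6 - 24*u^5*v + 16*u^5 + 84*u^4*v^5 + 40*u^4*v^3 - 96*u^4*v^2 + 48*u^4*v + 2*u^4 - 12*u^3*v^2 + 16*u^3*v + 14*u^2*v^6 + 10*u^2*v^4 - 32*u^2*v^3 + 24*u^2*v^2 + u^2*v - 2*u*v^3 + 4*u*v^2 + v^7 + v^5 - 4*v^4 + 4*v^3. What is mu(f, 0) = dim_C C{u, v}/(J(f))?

8

The Hessian of f at 0 has rank 0. Corank 2; j^3 = v*(u + 2*v)^2 has shape L^2 M (L != M), so D-series; mu = 8 gives D_8.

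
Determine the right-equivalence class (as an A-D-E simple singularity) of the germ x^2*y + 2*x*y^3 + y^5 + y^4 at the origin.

D5

The Hessian of f at 0 has rank 0. Corank 2; j^3 = x^2*y has shape L^2 M (L != M), so D-series; mu = 5 gives D_5.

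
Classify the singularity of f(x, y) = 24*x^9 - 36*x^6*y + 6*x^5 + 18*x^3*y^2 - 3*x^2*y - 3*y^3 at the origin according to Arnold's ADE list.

The Hessian of f at 0 is [[0, 0], [0, 0]] with rank 0, so corank 2. A Groebner basis of the Jacobian ideal J(f) in C{x,y} is {y^3, x^2 + 3*y^2, x*y}; counting standard monomials gives mu = 4. Corank 2; j^3 = -3*y*(x^2 + y^2) splits into three distinct lines over C (the quadratic factor has nonzero discriminant), so D_4.

D_{4}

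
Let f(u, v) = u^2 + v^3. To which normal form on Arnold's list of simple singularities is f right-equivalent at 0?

A2

The Hessian of f at 0 is [[2, 0], [0, 0]] with rank 1, so corank 1. A Groebner basis of the Jacobian ideal J(f) in C{u,v} is {v^2, u}; counting standard monomials gives mu = 2. Corank 1: A-series; mu = 2 gives A_2.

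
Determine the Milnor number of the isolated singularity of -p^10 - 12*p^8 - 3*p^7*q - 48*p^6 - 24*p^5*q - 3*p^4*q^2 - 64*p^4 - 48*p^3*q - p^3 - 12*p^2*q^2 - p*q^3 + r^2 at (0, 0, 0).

7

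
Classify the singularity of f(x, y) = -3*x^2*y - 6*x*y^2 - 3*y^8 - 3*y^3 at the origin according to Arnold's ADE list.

D_9

The Hessian of f at 0 has rank 0. Corank 2; j^3 = -3*y*(x + y)^2 has shape L^2 M (L != M), so D-series; mu = 9 gives D_9.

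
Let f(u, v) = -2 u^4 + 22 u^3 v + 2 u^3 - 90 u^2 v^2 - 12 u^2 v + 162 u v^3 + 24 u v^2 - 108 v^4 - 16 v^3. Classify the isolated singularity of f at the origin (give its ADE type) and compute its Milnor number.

Type E_7, Milnor number mu = 7.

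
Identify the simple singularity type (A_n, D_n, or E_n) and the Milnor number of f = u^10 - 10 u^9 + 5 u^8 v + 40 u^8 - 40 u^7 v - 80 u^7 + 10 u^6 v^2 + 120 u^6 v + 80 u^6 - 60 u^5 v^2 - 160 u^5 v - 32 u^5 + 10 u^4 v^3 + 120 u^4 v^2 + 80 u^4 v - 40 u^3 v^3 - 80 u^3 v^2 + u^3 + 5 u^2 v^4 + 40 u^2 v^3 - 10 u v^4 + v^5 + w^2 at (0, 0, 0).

Type E_8, Milnor number mu = 8.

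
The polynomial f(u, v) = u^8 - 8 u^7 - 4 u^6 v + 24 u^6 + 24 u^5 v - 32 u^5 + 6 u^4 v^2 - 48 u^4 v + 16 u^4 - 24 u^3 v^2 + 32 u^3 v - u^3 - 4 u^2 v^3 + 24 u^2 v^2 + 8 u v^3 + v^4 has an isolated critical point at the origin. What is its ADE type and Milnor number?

The Hessian of f at 0 has rank 0. Corank 2; j^3 = -u^3 is a perfect cube, so E-series; the 4-jet and mu = 6 give E_6.

Type E_{6}, Milnor number mu = 6.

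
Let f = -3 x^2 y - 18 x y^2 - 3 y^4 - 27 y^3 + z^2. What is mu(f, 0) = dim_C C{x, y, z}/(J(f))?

The Hessian of f at 0 is [[0, 0, 0], [0, 0, 0], [0, 0, 2]] with rank 1, so corank 2. A Groebner basis of the Jacobian ideal J(f) in C{x,y,z} is {x^3 - 27*x^2/4 + 243*y^2/4, x^2/4 + y^3 - 9*y^2/4, x*y + 3*y^2, z}; counting standard monomials gives mu = 5. Corank 2; j^3 = -3*y*(x + 3*y)^2 has shape L^2 M (L != M), so D-series; mu = 5 gives D_5.

5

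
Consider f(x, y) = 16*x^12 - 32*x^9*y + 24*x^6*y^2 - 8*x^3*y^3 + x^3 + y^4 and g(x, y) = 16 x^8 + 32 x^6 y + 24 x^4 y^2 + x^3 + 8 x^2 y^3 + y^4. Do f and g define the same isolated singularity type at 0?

Yes.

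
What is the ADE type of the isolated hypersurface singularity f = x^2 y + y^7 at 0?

D_{8}

The Hessian of f at 0 has rank 0. Corank 2; j^3 = x^2*y has shape L^2 M (L != M), so D-series; mu = 8 gives D_8.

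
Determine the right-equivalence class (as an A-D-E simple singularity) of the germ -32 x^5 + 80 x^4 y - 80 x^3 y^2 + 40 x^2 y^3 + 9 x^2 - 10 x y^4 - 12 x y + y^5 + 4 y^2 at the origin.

The Hessian of f at 0 is [[18, -12], [-12, 8]] with rank 1, so corank 1. A Groebner basis of the Jacobian ideal J(f) in C{x,y} is {y^4, x - 2*y/3}; counting standard monomials gives mu = 4. Corank 1: A-series; mu = 4 gives A_4.

A4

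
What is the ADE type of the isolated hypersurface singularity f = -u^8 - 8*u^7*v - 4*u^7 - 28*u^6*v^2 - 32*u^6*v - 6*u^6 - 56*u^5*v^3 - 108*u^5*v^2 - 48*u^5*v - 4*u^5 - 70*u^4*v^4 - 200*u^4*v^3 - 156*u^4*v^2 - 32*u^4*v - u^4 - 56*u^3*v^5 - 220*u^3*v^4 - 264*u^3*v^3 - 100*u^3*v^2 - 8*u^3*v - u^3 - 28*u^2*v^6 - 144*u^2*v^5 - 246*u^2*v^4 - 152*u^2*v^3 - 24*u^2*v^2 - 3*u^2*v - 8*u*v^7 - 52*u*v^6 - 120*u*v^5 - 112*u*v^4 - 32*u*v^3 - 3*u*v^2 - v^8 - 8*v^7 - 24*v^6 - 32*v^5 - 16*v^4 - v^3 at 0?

The Hessian of f at 0 has rank 0. Corank 2; j^3 = -(u + v)^3 is a perfect cube, so E-series; the 4-jet and mu = 6 give E_6.

E_6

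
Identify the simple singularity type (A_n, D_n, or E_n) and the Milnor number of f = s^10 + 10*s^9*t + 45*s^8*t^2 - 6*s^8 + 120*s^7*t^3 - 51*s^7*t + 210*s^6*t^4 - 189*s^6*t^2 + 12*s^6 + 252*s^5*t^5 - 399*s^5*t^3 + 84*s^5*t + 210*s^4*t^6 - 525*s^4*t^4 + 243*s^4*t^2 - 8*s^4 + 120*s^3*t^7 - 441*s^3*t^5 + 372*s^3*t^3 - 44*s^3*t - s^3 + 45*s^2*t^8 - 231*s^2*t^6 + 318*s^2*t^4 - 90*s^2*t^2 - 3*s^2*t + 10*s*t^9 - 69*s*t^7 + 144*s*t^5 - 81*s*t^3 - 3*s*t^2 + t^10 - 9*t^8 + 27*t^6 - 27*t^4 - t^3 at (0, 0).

Type E7, Milnor number mu = 7.

The Hessian of f at 0 has rank 0. Corank 2; j^3 = -(s + t)^3 is a perfect cube, so E-series; the 4-jet and mu = 7 give E_7.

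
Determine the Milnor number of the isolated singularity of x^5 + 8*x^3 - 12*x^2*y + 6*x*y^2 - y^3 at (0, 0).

8

The Hessian of f at 0 has rank 0. Corank 2; j^3 = (2*x - y)^3 is a perfect cube, so E-series; the 5-jet and mu = 8 give E_8.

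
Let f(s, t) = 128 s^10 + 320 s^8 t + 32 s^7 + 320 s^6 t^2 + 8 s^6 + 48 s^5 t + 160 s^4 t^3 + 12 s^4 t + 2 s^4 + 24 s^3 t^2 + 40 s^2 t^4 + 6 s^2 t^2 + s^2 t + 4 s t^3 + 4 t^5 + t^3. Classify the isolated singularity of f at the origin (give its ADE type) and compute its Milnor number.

Type D4, Milnor number mu = 4.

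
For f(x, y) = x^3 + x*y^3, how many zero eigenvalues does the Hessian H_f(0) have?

The Hessian at 0 is [[0, 0], [0, 0]] of rank 0; hence corank 2.

2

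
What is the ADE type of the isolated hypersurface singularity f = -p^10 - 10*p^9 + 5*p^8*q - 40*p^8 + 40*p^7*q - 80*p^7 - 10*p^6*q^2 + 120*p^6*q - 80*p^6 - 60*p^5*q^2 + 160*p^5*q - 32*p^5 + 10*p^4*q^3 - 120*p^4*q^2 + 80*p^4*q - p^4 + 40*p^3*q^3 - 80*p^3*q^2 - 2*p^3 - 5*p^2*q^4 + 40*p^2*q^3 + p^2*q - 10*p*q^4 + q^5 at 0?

The Hessian of f at 0 is [[0, 0], [0, 0]] with rank 0, so corank 2. A Groebner basis of the Jacobian ideal J(f) in C{p,q} is {p*q/10 + q^4, p*q^2, p^2 - p*q/2}; counting standard monomials gives mu = 6. Corank 2; j^3 = -p^2*(2*p - q) has shape L^2 M (L != M), so D-series; mu = 6 gives D_6.

D_{6}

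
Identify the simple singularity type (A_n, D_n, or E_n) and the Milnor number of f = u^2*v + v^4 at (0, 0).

Type D_{5}, Milnor number mu = 5.

The Hessian of f at 0 is [[0, 0], [0, 0]] with rank 0, so corank 2. A Groebner basis of the Jacobian ideal J(f) in C{u,v} is {u^3, u^2/4 + v^3, u*v}; counting standard monomials gives mu = 5. Corank 2; j^3 = u^2*v has shape L^2 M (L != M), so D-series; mu = 5 gives D_5.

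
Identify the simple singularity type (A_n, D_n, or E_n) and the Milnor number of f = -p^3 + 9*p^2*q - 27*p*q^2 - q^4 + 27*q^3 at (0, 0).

The Hessian of f at 0 is [[0, 0], [0, 0]] with rank 0, so corank 2. A Groebner basis of the Jacobian ideal J(f) in C{p,q} is {q^3, p^2 - 6*p*q + 9*q^2}; counting standard monomials gives mu = 6. Corank 2; j^3 = -(p - 3*q)^3 is a perfect cube, so E-series; the 4-jet and mu = 6 give E_6.

Type E_6, Milnor number mu = 6.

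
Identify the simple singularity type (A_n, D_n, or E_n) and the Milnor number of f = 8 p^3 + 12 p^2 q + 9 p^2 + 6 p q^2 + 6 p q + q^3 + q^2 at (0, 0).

The Hessian of f at 0 is [[18, 6], [6, 2]] with rank 1, so corank 1. A Groebner basis of the Jacobian ideal J(f) in C{p,q} is {q^2, p + q/3}; counting standard monomials gives mu = 2. Corank 1: A-series; mu = 2 gives A_2.

Type A_2, Milnor number mu = 2.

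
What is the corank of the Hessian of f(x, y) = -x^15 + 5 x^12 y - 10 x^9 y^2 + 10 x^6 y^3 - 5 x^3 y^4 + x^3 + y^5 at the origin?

2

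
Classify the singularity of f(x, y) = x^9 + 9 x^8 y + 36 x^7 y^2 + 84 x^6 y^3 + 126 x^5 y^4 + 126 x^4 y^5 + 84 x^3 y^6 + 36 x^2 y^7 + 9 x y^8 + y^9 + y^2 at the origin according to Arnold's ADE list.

The Hessian of f at 0 is [[0, 0], [0, 2]] with rank 1, so corank 1. A Groebner basis of the Jacobian ideal J(f) in C{x,y} is {x^8, y}; counting standard monomials gives mu = 8. Corank 1: A-series; mu = 8 gives A_8.

A_8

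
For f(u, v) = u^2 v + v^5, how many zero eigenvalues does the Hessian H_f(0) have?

2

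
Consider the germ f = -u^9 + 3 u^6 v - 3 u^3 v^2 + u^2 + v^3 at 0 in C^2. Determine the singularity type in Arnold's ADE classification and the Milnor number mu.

Type A_{2}, Milnor number mu = 2.

The Hessian of f at 0 has rank 1. Corank 1: A-series; mu = 2 gives A_2.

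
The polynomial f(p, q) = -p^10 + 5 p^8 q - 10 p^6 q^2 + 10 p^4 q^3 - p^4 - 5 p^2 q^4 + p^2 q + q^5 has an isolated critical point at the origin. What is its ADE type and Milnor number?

Type D_6, Milnor number mu = 6.

The Hessian of f at 0 is [[0, 0], [0, 0]] with rank 0, so corank 2. A Groebner basis of the Jacobian ideal J(f) in C{p,q} is {p^2/5 + q^4, p^3, p*q}; counting standard monomials gives mu = 6. Corank 2; j^3 = p^2*q has shape L^2 M (L != M), so D-series; mu = 6 gives D_6.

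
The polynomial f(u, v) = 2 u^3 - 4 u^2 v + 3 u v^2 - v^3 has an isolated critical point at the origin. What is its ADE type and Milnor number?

The Hessian of f at 0 is [[0, 0], [0, 0]] with rank 0, so corank 2. A Groebner basis of the Jacobian ideal J(f) in C{u,v} is {v^3, u^2 - 3*v^2/2, u*v - 3*v^2/2}; counting standard monomials gives mu = 4. Corank 2; j^3 = (u - v)*(2*u^2 - 2*u*v + v^2) splits into three distinct lines over C (the quadratic factor has nonzero discriminant), so D_4.

Type D_{4}, Milnor number mu = 4.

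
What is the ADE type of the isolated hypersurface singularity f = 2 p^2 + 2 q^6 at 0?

The Hessian of f at 0 has rank 1. Corank 1: A-series; mu = 5 gives A_5.

A_5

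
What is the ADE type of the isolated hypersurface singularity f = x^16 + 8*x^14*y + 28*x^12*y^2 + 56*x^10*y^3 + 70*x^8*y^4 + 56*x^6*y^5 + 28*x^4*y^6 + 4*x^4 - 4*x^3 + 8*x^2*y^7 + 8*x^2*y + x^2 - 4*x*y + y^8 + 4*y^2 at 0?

A_7

The Hessian of f at 0 has rank 1. Corank 1: A-series; mu = 7 gives A_7.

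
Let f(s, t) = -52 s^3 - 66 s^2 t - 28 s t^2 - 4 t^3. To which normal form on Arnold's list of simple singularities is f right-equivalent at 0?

The Hessian of f at 0 has rank 0. Corank 2; j^3 = -2*(2*s + t)*(13*s^2 + 10*s*t + 2*t^2) splits into three distinct lines over C (the quadratic factor has nonzero discriminant), so D_4.

D_4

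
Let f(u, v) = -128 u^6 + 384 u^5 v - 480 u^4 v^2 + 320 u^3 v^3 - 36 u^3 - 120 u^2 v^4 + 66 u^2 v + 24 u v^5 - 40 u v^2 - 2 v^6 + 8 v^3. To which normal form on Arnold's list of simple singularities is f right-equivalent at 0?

The Hessian of f at 0 has rank 0. Corank 2; j^3 = -2*(2*u - v)*(3*u - 2*v)^2 has shape L^2 M (L != M), so D-series; mu = 7 gives D_7.

D7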